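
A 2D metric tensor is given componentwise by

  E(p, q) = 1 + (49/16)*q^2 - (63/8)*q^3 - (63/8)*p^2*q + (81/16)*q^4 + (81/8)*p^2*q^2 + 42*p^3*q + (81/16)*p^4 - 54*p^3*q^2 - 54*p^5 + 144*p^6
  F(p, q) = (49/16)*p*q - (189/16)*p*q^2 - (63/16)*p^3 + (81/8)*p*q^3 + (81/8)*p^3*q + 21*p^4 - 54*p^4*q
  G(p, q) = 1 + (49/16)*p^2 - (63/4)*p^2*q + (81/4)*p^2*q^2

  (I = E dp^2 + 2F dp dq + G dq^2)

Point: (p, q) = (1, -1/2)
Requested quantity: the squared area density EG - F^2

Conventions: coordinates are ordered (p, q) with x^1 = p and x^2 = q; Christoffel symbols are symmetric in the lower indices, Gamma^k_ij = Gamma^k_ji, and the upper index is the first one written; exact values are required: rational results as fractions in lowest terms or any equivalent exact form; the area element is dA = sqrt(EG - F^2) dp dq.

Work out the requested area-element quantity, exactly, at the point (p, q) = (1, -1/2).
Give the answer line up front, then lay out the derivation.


Answer: EG - F^2 = 22041/256

E = 17945/256, F = 133/4, G = 17; EG - F^2 = 22041/256


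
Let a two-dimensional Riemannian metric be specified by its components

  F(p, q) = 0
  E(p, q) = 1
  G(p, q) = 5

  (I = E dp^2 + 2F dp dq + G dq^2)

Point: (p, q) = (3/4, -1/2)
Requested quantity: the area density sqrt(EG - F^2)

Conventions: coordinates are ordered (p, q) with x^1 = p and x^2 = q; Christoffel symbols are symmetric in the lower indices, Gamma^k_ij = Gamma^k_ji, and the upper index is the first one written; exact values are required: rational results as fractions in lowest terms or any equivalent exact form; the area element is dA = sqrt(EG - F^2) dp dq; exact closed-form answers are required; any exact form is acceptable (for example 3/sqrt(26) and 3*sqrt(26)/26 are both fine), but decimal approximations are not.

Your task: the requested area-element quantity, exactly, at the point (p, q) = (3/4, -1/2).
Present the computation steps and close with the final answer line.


E = 1, F = 0, G = 5; EG - F^2 = 5

Answer: sqrt(EG - F^2) = sqrt(5)


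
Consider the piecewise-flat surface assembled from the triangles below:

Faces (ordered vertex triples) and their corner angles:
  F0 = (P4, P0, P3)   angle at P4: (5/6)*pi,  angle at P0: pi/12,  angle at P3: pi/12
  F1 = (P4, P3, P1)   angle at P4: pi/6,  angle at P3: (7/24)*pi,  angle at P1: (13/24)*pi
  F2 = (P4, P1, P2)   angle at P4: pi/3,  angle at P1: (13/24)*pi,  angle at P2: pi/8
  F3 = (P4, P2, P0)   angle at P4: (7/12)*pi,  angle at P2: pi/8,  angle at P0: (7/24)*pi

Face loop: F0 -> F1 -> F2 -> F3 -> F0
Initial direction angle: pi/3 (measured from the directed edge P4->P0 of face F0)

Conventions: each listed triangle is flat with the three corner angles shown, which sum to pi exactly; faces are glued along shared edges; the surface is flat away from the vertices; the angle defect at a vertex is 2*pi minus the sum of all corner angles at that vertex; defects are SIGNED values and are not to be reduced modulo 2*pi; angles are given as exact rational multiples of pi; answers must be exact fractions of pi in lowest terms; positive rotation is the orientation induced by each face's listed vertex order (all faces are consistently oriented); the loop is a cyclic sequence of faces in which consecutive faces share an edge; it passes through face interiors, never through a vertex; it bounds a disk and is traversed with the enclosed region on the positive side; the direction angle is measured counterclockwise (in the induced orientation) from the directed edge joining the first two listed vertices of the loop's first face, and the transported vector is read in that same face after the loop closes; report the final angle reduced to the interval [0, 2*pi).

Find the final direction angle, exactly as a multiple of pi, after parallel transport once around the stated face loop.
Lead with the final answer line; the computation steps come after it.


Answer: final direction angle = (5/12)*pi

enclosed vertex P4: corner angles sum to (23/12)*pi, defect = 2*pi - (23/12)*pi = pi/12
by Gauss-Bonnet the loop rotates the vector by the enclosed defect sum (positive orientation, mod 2*pi)
final angle = pi/3 + pi/12 = (5/12)*pi (mod 2*pi)


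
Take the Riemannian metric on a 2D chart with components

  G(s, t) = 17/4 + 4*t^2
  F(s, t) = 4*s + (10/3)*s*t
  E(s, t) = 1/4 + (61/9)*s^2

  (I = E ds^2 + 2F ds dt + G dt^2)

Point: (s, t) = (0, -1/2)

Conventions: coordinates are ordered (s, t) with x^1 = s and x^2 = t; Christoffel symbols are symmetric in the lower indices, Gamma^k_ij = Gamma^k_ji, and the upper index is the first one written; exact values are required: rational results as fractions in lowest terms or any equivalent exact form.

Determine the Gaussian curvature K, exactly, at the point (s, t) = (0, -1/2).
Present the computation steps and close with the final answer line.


E = 1/4, F = 0, G = 21/4, EG - F^2 = 21/16 at the point
E_s = 0, E_t = 0, F_s = 7/3, F_t = 0, G_s = 0, G_t = -4
E_tt = 0, F_st = 10/3, G_ss = 0
Brioschi: K = (det M1 - det M2) / (EG - F^2)^2 with the standard first/second-derivative matrices M1, M2.
M1 = [[-E_tt/2 + F_st - G_ss/2, E_s/2, F_s - E_t/2], [F_t - G_s/2, E, F], [G_t/2, F, G]] = [[10/3, 0, 7/3], [0, 1/4, 0], [-2, 0, 21/4]]; det M1 = 133/24
M2 = [[0, E_t/2, G_s/2], [E_t/2, E, F], [G_s/2, F, G]] = [[0, 0, 0], [0, 1/4, 0], [0, 0, 21/4]]; det M2 = 0
det M1 - det M2 = 133/24; K = 133/24 / (21/16)^2 = 608/189

Answer: K = 608/189


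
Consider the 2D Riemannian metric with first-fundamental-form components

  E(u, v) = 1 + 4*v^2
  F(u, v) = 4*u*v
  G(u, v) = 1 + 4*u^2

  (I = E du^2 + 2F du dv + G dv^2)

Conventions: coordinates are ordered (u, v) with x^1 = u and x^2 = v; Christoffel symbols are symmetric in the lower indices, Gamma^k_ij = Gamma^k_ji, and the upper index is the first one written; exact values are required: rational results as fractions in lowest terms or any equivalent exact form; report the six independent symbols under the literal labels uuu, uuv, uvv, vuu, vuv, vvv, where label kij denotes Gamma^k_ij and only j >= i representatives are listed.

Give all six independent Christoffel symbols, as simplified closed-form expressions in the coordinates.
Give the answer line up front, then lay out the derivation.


Answer: Gamma_uuu = 0, Gamma_uuv = 4*v/(4*u^2 + 4*v^2 + 1), Gamma_uvv = 0, Gamma_vuu = 0, Gamma_vuv = 4*u/(4*u^2 + 4*v^2 + 1), Gamma_vvv = 0

E = 1 + 4*v^2; F = 4*u*v; G = 1 + 4*u^2
Gamma^k_ij = (1/2) g^{kl} (d_i g_jl + d_j g_il - d_l g_ij), with g^inv = (1/(EG-F^2)) [[G, -F], [-F, E]]
first partials: E_u = 0, E_v = 8*v, F_u = 4*v, F_v = 4*u, G_u = 8*u, G_v = 0
D = EG - F^2 = 1 + 4*v^2 + 4*u^2
expanded: Gamma^u_uu = (G E_u - 2F F_u + F E_v)/(2D), Gamma^u_uv = (G E_v - F G_u)/(2D), Gamma^u_vv = (2G F_v - G G_u - F G_v)/(2D), Gamma^v_uu = (2E F_u - E E_v - F E_u)/(2D), Gamma^v_uv = (E G_u - F E_v)/(2D), Gamma^v_vv = (E G_v - 2F F_v + F G_u)/(2D); substitute and cancel common factors


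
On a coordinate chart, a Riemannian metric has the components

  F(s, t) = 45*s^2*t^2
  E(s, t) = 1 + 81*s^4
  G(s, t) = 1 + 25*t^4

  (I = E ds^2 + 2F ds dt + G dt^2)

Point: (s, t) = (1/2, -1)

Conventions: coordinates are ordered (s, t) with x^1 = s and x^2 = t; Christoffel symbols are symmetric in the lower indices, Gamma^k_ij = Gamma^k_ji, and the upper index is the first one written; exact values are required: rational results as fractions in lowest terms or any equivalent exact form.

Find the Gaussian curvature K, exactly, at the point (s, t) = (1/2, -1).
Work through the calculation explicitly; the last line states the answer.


E = 97/16, F = 45/4, G = 26, EG - F^2 = 497/16 at the point
E_s = 81/2, E_t = 0, F_s = 45, F_t = -45/2, G_s = 0, G_t = -100
E_tt = 0, F_st = -90, G_ss = 0
Brioschi: K = (det M1 - det M2) / (EG - F^2)^2 with the standard first/second-derivative matrices M1, M2.
M1 = [[-E_tt/2 + F_st - G_ss/2, E_s/2, F_s - E_t/2], [F_t - G_s/2, E, F], [G_t/2, F, G]] = [[-90, 81/4, 45], [-45/2, 97/16, 45/4], [-50, 45/4, 26]]; det M1 = -90
M2 = [[0, E_t/2, G_s/2], [E_t/2, E, F], [G_s/2, F, G]] = [[0, 0, 0], [0, 97/16, 45/4], [0, 45/4, 26]]; det M2 = 0
det M1 - det M2 = -90; K = -90 / (497/16)^2 = -23040/247009

Answer: K = -23040/247009


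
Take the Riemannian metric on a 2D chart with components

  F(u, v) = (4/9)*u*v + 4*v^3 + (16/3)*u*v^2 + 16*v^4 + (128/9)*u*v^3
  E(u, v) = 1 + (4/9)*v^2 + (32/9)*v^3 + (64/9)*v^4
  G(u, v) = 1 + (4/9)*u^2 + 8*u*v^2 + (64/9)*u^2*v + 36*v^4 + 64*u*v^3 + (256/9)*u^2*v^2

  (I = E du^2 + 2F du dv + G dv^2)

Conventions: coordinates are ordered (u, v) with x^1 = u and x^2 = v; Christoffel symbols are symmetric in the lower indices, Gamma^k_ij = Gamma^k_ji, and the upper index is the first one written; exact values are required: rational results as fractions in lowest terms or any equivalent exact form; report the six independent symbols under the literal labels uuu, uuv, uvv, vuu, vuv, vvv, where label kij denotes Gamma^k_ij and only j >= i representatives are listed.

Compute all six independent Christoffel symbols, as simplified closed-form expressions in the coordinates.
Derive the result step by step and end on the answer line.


E = 1 + (4/9)*v^2 + (32/9)*v^3 + (64/9)*v^4; F = (4/9)*u*v + 4*v^3 + (16/3)*u*v^2 + 16*v^4 + (128/9)*u*v^3; G = 1 + (4/9)*u^2 + 8*u*v^2 + (64/9)*u^2*v + 36*v^4 + 64*u*v^3 + (256/9)*u^2*v^2
Gamma^k_ij = (1/2) g^{kl} (d_i g_jl + d_j g_il - d_l g_ij), with g^inv = (1/(EG-F^2)) [[G, -F], [-F, E]]
first partials: E_u = 0, E_v = (8/9)*v + (32/3)*v^2 + (256/9)*v^3, F_u = (4/9)*v + (16/3)*v^2 + (128/9)*v^3, F_v = (4/9)*u + 12*v^2 + (32/3)*u*v + 64*v^3 + (128/3)*u*v^2, G_u = (8/9)*u + 8*v^2 + (128/9)*u*v + 64*v^3 + (512/9)*u*v^2, G_v = 16*u*v + (64/9)*u^2 + 144*v^3 + 192*u*v^2 + (512/9)*u^2*v
D = EG - F^2 = 1 + (4/9)*v^2 + (4/9)*u^2 + (32/9)*v^3 + 8*u*v^2 + (64/9)*u^2*v + (388/9)*v^4 + 64*u*v^3 + (256/9)*u^2*v^2
expanded: Gamma^u_uu = (G E_u - 2F F_u + F E_v)/(2D), Gamma^u_uv = (G E_v - F G_u)/(2D), Gamma^u_vv = (2G F_v - G G_u - F G_v)/(2D), Gamma^v_uu = (2E F_u - E E_v - F E_u)/(2D), Gamma^v_uv = (E G_u - F E_v)/(2D), Gamma^v_vv = (E G_v - 2F F_v + F G_u)/(2D); substitute and cancel common factors

Answer: Gamma_uuu = 0, Gamma_uuv = (128*v^3 + 48*v^2 + 4*v)/(256*u^2*v^2 + 64*u^2*v + 4*u^2 + 576*u*v^3 + 72*u*v^2 + 388*v^4 + 32*v^3 + 4*v^2 + 9), Gamma_uvv = (128*u*v^2 + 32*u*v + 288*v^3 + 72*v^2)/(256*u^2*v^2 + 64*u^2*v + 4*u^2 + 576*u*v^3 + 72*u*v^2 + 388*v^4 + 32*v^3 + 4*v^2 + 9), Gamma_vuu = 0, Gamma_vuv = (256*u*v^2 + 64*u*v + 4*u + 288*v^3 + 36*v^2)/(256*u^2*v^2 + 64*u^2*v + 4*u^2 + 576*u*v^3 + 72*u*v^2 + 388*v^4 + 32*v^3 + 4*v^2 + 9), Gamma_vvv = (256*u^2*v + 32*u^2 + 864*u*v^2 + 72*u*v + 648*v^3)/(256*u^2*v^2 + 64*u^2*v + 4*u^2 + 576*u*v^3 + 72*u*v^2 + 388*v^4 + 32*v^3 + 4*v^2 + 9)


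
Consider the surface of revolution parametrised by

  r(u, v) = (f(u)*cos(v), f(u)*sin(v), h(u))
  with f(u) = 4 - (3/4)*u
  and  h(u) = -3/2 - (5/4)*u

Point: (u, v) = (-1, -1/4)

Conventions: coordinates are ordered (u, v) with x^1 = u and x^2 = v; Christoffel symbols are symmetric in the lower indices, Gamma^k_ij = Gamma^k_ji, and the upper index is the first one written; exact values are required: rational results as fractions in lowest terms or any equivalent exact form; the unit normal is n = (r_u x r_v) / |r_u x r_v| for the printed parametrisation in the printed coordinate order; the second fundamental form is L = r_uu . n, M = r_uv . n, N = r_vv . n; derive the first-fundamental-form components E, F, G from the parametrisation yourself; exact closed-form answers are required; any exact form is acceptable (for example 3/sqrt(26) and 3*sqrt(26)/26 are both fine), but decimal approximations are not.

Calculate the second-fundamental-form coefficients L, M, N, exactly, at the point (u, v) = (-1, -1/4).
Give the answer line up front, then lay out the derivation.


Answer: L = 0, M = 0, N = -95*sqrt(34)/136

f = 19/4, f' = -3/4, f'' = 0, h' = -5/4, h'' = 0
E = 17/8, F = 0, G = 361/16; answer radicand W^2 = 17/8
unnormalised second-form numerators: l = 0, m = 0, n = -95/16; L = l/sqrt(17/8), and similarly M = m/sqrt(W^2), N = n/sqrt(W^2)


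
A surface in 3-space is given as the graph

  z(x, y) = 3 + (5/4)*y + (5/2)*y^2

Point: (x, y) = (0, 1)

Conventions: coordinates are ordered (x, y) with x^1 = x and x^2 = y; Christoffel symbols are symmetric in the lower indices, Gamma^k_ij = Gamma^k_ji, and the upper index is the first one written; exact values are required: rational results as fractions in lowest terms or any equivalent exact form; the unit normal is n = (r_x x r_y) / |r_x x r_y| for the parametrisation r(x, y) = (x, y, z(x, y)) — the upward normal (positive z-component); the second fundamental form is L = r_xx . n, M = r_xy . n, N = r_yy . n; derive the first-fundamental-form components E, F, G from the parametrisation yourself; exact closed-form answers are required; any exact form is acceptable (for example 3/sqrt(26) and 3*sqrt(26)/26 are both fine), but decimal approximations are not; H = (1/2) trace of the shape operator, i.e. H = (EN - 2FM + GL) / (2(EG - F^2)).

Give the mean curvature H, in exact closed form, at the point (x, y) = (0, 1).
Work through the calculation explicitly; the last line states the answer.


z_x = 0, z_y = 25/4, z_xx = 0, z_xy = 0, z_yy = 5
E = 1, F = 0, G = 641/16; answer radicand W^2 = 641/16
unnormalised second-form numerators: l = 0, m = 0, n = 5; L = l/sqrt(641/16), and similarly M = m/sqrt(W^2), N = n/sqrt(W^2)
H = (E*n - 2*F*m + G*l) / (2*(EG - F^2)*sqrt(W^2)); E*n - 2*F*m + G*l = 5, EG - F^2 = 641/16, so H = (40/641)/sqrt(641/16)

Answer: H = 160*sqrt(641)/410881


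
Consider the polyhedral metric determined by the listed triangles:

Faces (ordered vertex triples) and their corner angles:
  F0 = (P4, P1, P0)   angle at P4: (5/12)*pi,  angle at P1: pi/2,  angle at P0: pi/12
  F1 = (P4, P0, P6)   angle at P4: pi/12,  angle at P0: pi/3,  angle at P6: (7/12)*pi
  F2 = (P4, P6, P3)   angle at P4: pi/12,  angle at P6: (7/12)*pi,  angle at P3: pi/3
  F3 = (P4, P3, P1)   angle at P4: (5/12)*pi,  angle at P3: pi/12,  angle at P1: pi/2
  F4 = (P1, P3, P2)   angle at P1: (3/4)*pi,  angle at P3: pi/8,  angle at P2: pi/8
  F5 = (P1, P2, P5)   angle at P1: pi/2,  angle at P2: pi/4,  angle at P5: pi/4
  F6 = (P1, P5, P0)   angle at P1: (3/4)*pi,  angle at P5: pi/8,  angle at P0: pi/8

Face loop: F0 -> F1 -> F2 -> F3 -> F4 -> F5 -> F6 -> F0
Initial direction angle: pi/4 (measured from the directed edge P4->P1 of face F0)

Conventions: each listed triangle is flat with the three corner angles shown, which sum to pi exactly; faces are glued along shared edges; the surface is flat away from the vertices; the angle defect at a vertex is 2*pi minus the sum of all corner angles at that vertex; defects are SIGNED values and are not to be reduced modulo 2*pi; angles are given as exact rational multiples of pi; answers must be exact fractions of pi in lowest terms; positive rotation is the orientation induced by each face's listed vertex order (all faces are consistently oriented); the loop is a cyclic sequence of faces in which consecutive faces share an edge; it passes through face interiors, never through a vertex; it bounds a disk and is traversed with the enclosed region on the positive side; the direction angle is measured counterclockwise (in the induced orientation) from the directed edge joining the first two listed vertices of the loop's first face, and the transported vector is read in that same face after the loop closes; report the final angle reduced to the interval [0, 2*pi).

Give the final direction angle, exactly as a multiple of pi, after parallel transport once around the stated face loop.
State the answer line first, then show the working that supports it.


Answer: final direction angle = pi/4

enclosed vertex P1: corner angles sum to 3*pi, defect = 2*pi - 3*pi = -pi
enclosed vertex P4: corner angles sum to pi, defect = 2*pi - pi = pi
summing the enclosed defects onto the initial angle, mod 2*pi in the induced orientation:
final angle = pi/4 + 0 = pi/4 (mod 2*pi)


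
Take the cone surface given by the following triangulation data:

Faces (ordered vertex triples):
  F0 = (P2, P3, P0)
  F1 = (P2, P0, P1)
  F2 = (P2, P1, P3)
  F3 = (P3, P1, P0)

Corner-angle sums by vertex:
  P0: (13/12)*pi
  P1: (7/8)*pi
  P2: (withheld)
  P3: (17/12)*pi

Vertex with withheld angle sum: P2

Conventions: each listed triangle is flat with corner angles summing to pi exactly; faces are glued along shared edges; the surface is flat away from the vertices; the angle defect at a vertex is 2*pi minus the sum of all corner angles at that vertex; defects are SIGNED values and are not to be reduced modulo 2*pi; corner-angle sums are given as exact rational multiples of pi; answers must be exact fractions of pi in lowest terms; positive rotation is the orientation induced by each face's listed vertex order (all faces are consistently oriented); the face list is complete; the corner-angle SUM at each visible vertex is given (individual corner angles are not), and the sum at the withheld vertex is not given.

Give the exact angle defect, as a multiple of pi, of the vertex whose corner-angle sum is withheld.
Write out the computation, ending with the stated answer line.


V = 4, E = 6, F = 4; chi = V - E + F = 2
Gauss-Bonnet: total defect = 2*pi*chi = 4*pi; visible defects sum to (21/8)*pi

Answer: defect(P2) = (11/8)*pi


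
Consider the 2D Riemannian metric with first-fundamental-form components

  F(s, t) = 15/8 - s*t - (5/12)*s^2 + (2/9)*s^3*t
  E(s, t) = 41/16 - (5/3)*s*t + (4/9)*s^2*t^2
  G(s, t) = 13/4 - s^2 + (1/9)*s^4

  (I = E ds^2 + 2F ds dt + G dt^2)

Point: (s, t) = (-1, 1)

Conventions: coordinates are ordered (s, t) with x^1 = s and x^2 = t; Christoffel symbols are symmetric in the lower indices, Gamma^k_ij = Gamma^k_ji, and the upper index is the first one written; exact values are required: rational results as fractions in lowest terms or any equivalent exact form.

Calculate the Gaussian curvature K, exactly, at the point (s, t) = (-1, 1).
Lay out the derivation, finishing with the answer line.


E = 673/144, F = 161/72, G = 85/36, EG - F^2 = 869/144 at the point
E_s = -23/9, E_t = 23/9, F_s = 1/2, F_t = 7/9, G_s = 14/9, G_t = 0
E_tt = 8/9, F_st = -1/3, G_ss = -2/3
The intrinsic route: Brioschi's K = (det M1 - det M2)/(EG - F^2)^2.
M1 = [[-E_tt/2 + F_st - G_ss/2, E_s/2, F_s - E_t/2], [F_t - G_s/2, E, F], [G_t/2, F, G]] = [[-4/9, -23/18, -7/9], [0, 673/144, 161/72], [0, 161/72, 85/36]]; det M1 = -869/324
M2 = [[0, E_t/2, G_s/2], [E_t/2, E, F], [G_s/2, F, G]] = [[0, 23/18, 7/9], [23/18, 673/144, 161/72], [7/9, 161/72, 85/36]]; det M2 = -725/324
det M1 - det M2 = -4/9; K = -4/9 / (869/144)^2 = -9216/755161

Answer: K = -9216/755161


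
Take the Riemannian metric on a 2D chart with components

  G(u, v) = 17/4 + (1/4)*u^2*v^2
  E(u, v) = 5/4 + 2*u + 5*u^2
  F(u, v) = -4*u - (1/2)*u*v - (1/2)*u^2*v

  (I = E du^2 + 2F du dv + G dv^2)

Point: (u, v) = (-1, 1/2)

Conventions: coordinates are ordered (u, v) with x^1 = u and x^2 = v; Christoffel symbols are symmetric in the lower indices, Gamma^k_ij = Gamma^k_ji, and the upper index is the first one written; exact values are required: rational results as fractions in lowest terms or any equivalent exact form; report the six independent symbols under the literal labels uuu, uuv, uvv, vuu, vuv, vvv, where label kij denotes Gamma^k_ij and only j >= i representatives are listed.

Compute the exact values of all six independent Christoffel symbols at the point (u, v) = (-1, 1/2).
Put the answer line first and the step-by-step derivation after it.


Answer: Gamma_uuu = -144/149, Gamma_uuv = 16/149, Gamma_uvv = -59/596, Gamma_vuu = 4/149, Gamma_vuv = -17/149, Gamma_vvv = 18/149

E = 17/4, F = 4, G = 69/16 at the point
E_u = -8, E_v = 0, F_u = -15/4, F_v = 0, G_u = -1/8, G_v = 1/4
EG - F^2 = 149/64;  g^inv = (64/149) * [[69/16, -4], [-4, 17/4]]
first-kind symbols [ij,l] = (1/2)(d_i g_jl + d_j g_il - d_l g_ij): [uu,u] = E_u/2 = -4, [uu,v] = F_u - E_v/2 = -15/4, [uv,u] = E_v/2 = 0, [uv,v] = G_u/2 = -1/16, [vv,u] = F_v - G_u/2 = 1/16, [vv,v] = G_v/2 = 1/8
Gamma^u_ij = (G*[ij,u] - F*[ij,v])/(EG - F^2), Gamma^v_ij = (E*[ij,v] - F*[ij,u])/(EG - F^2)


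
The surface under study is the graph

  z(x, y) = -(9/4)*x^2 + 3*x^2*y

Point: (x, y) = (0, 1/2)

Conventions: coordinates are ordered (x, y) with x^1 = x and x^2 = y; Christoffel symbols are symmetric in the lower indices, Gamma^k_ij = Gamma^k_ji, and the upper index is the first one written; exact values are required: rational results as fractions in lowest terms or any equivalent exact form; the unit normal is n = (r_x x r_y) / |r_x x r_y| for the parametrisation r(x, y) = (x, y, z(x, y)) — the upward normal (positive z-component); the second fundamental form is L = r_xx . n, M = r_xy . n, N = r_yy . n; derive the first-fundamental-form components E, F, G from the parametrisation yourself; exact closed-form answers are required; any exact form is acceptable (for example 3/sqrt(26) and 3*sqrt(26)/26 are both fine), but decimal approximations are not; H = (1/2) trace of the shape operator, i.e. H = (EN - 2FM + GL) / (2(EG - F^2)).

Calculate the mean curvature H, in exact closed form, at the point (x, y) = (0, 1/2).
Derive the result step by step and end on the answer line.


z_x = 0, z_y = 0, z_xx = -3/2, z_xy = 0, z_yy = 0
E = 1, F = 0, G = 1; answer radicand W^2 = 1
unnormalised second-form numerators: l = -3/2, m = 0, n = 0; L = l/sqrt(1), and similarly M = m/sqrt(W^2), N = n/sqrt(W^2)
H = (E*n - 2*F*m + G*l) / (2*(EG - F^2)*sqrt(W^2)); E*n - 2*F*m + G*l = -3/2, EG - F^2 = 1, so H = (-3/4)/sqrt(1)

Answer: H = -3/4


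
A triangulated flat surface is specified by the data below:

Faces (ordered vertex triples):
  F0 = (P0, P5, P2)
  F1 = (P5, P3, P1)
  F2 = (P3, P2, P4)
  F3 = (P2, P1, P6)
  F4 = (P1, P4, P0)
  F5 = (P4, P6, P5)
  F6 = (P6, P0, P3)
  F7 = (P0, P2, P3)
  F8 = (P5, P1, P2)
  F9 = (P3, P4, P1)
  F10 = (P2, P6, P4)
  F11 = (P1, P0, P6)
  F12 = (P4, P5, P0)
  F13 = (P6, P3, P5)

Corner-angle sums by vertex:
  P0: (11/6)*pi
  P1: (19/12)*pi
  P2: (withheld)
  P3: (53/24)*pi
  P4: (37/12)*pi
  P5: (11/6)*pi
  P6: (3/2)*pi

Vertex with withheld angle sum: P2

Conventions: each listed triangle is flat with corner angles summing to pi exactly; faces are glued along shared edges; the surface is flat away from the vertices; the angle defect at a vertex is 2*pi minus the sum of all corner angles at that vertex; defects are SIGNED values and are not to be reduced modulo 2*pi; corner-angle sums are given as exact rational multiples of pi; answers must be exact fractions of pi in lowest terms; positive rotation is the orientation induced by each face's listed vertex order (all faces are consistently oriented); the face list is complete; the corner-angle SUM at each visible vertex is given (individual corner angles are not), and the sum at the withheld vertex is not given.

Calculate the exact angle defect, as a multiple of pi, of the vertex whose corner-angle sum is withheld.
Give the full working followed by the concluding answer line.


V = 7, E = 21, F = 14; chi = V - E + F = 0
Gauss-Bonnet: total defect = 2*pi*chi = 0; visible defects sum to -pi/24

Answer: defect(P2) = pi/24


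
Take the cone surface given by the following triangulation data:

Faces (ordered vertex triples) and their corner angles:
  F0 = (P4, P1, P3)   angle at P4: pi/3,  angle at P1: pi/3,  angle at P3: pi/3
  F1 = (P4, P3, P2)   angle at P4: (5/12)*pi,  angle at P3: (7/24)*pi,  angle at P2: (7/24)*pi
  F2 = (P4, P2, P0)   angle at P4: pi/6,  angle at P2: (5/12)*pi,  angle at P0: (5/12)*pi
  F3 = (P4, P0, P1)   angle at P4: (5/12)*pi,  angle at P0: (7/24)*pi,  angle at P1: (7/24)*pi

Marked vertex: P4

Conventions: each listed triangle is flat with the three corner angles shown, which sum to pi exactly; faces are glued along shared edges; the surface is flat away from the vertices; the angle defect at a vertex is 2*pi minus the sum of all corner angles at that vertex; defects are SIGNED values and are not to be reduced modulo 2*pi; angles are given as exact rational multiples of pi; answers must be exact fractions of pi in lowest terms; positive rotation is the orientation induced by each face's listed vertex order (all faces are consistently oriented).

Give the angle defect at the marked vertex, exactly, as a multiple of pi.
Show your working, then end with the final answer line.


Sum of corner angles at P4: (4/3)*pi
defect = 2*pi - (4/3)*pi

Answer: defect(P4) = (2/3)*pi


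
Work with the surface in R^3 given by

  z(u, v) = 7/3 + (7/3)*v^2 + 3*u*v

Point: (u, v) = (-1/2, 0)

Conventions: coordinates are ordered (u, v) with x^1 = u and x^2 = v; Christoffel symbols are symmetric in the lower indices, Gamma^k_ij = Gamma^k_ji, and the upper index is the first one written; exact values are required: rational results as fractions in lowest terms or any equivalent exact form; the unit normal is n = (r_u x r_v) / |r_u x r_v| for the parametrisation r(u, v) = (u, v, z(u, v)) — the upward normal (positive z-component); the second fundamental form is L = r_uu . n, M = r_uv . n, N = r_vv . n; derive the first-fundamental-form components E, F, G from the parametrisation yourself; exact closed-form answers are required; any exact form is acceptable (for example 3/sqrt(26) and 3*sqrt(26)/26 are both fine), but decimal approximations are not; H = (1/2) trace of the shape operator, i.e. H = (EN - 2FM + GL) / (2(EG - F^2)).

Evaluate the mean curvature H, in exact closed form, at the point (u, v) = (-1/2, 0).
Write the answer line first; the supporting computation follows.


Answer: H = 56*sqrt(13)/507

z_u = 0, z_v = -3/2, z_uu = 0, z_uv = 3, z_vv = 14/3
E = 1, F = 0, G = 13/4; answer radicand W^2 = 13/4
unnormalised second-form numerators: l = 0, m = 3, n = 14/3; L = l/sqrt(13/4), and similarly M = m/sqrt(W^2), N = n/sqrt(W^2)
H = (E*n - 2*F*m + G*l) / (2*(EG - F^2)*sqrt(W^2)); E*n - 2*F*m + G*l = 14/3, EG - F^2 = 13/4, so H = (28/39)/sqrt(13/4)


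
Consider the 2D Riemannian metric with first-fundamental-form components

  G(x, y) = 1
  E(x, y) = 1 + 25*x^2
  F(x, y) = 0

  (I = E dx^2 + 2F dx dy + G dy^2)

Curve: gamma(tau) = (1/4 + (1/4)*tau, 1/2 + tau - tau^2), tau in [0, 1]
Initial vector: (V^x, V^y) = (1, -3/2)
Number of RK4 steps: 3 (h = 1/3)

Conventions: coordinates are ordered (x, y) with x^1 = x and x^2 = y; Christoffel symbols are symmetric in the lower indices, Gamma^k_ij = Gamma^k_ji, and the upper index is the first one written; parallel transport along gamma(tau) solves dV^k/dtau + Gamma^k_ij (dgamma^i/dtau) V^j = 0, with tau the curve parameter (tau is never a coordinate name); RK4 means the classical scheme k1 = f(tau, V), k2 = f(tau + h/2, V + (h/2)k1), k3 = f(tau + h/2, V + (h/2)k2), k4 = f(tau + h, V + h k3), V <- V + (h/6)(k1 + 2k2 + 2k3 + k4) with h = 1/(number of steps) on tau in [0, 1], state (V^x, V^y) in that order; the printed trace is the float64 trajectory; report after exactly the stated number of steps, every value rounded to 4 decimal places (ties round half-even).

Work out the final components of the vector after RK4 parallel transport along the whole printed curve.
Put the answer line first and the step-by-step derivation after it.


Answer: V^x = 0.5945, V^y = -1.5000

gamma'(tau) = (1/4, 1 - 2*tau); f(tau, V)^k = -Gamma^k_ij(gamma(tau)) gamma'^i(tau) V^j; h = 1/3; intermediate values shown to 6 dp
curve data and Christoffel symbols at the stage parameters:
  tau = 0.000000: gamma = (0.250000, 0.500000), gamma' = (0.250000, 1.000000); Gamma_xxx = 2.439024, Gamma_xxy = 0.000000, Gamma_xyy = 0.000000, Gamma_yxx = 0.000000, Gamma_yxy = 0.000000, Gamma_yyy = 0.000000
  tau = 0.166667: gamma = (0.291667, 0.638889), gamma' = (0.250000, 0.666667); Gamma_xxx = 2.332038, Gamma_xxy = 0.000000, Gamma_xyy = 0.000000, Gamma_yxx = 0.000000, Gamma_yxy = 0.000000, Gamma_yyy = 0.000000
  tau = 0.333333: gamma = (0.333333, 0.722222), gamma' = (0.250000, 0.333333); Gamma_xxx = 2.205882, Gamma_xxy = 0.000000, Gamma_xyy = 0.000000, Gamma_yxx = 0.000000, Gamma_yxy = 0.000000, Gamma_yyy = 0.000000
  tau = 0.500000: gamma = (0.375000, 0.750000), gamma' = (0.250000, 0.000000); Gamma_xxx = 2.076125, Gamma_xxy = 0.000000, Gamma_xyy = 0.000000, Gamma_yxx = 0.000000, Gamma_yxy = 0.000000, Gamma_yyy = 0.000000
  tau = 0.666667: gamma = (0.416667, 0.722222), gamma' = (0.250000, -0.333333); Gamma_xxx = 1.950585, Gamma_xxy = 0.000000, Gamma_xyy = 0.000000, Gamma_yxx = 0.000000, Gamma_yxy = 0.000000, Gamma_yyy = 0.000000
  tau = 0.833333: gamma = (0.458333, 0.638889), gamma' = (0.250000, -0.666667); Gamma_xxx = 1.832824, Gamma_xxy = 0.000000, Gamma_xyy = 0.000000, Gamma_yxx = 0.000000, Gamma_yxy = 0.000000, Gamma_yyy = 0.000000
  tau = 1.000000: gamma = (0.500000, 0.500000), gamma' = (0.250000, -1.000000); Gamma_xxx = 1.724138, Gamma_xxy = 0.000000, Gamma_xyy = 0.000000, Gamma_yxx = 0.000000, Gamma_yxy = 0.000000, Gamma_yyy = 0.000000
step 0: V^x = 1.0000, V^y = -1.5000
step 1: k1 = (-0.609756, 0.000000), k2 = (-0.523761, 0.000000), k3 = (-0.532117, 0.000000), k4 = (-0.453655, 0.000000); V <- V + (h/6)(k1 + 2k2 + 2k3 + k4): V^x = 0.8236, V^y = -1.5000
step 2: k1 = (-0.454192, 0.000000), k2 = (-0.388185, 0.000000), k3 = (-0.393895, 0.000000), k4 = (-0.337599, 0.000000); V <- V + (h/6)(k1 + 2k2 + 2k3 + k4): V^x = 0.6927, V^y = -1.5000
step 3: k1 = (-0.337800, 0.000000), k2 = (-0.291610, 0.000000), k3 = (-0.295137, 0.000000), k4 = (-0.256180, 0.000000); V <- V + (h/6)(k1 + 2k2 + 2k3 + k4): V^x = 0.5945, V^y = -1.5000


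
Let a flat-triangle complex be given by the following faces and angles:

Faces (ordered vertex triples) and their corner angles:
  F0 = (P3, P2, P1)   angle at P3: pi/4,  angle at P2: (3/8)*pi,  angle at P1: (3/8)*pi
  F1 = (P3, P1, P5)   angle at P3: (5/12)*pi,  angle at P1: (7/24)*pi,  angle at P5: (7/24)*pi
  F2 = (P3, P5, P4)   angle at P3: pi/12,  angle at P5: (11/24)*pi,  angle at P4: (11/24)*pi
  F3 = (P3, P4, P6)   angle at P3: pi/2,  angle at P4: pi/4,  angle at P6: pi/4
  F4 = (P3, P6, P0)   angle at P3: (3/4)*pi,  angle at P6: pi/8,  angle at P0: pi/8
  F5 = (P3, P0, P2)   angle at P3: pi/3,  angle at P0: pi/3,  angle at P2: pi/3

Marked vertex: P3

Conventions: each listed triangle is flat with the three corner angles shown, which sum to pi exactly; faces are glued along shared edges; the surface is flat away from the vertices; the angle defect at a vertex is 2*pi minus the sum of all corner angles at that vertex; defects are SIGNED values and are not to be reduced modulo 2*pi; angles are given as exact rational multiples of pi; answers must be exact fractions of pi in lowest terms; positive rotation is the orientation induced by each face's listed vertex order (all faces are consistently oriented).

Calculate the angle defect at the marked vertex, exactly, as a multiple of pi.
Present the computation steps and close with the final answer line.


Sum of corner angles at P3: (7/3)*pi
defect = 2*pi - (7/3)*pi

Answer: defect(P3) = -pi/3


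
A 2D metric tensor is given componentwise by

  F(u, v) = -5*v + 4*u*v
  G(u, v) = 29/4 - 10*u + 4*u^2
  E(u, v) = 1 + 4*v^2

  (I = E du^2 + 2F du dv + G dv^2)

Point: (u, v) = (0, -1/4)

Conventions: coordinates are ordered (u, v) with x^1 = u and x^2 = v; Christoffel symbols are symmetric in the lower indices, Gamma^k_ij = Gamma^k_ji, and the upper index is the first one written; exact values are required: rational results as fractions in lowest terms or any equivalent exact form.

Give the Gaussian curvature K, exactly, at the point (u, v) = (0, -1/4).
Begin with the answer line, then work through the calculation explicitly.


Answer: K = -16/225

E = 5/4, F = 5/4, G = 29/4, EG - F^2 = 15/2 at the point
E_u = 0, E_v = -2, F_u = -1, F_v = -5, G_u = -10, G_v = 0
E_vv = 8, F_uv = 4, G_uu = 8
By Brioschi, K is (det M1 - det M2) divided by (EG - F^2) squared.
M1 = [[-E_vv/2 + F_uv - G_uu/2, E_u/2, F_u - E_v/2], [F_v - G_u/2, E, F], [G_v/2, F, G]] = [[-4, 0, 0], [0, 5/4, 5/4], [0, 5/4, 29/4]]; det M1 = -30
M2 = [[0, E_v/2, G_u/2], [E_v/2, E, F], [G_u/2, F, G]] = [[0, -1, -5], [-1, 5/4, 5/4], [-5, 5/4, 29/4]]; det M2 = -26
det M1 - det M2 = -4; K = -4 / (15/2)^2 = -16/225


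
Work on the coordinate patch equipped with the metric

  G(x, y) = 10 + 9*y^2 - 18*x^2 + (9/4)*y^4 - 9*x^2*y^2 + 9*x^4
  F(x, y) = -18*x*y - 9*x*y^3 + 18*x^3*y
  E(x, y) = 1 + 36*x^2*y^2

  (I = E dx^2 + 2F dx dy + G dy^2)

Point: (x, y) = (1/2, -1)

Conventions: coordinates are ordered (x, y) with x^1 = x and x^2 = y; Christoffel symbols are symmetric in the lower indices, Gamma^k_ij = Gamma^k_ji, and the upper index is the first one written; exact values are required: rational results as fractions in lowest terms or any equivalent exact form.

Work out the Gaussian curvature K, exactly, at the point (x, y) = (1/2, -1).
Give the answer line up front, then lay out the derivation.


Answer: K = -6912/148225

E = 10, F = 45/4, G = 241/16, EG - F^2 = 385/16 at the point
E_x = 36, E_y = -18, F_x = 27/2, F_y = -81/4, G_x = -45/2, G_y = -45/2
E_yy = 18, F_xy = -63/2, G_xx = -27
Compute both Brioschi determinants and normalise by (EG - F^2)^2.
M1 = [[-E_yy/2 + F_xy - G_xx/2, E_x/2, F_x - E_y/2], [F_y - G_x/2, E, F], [G_y/2, F, G]] = [[-27, 18, 45/2], [-9, 10, 45/4], [-45/4, 45/4, 241/16]]; det M1 = -3753/16
M2 = [[0, E_y/2, G_x/2], [E_y/2, E, F], [G_x/2, F, G]] = [[0, -9, -45/4], [-9, 10, 45/4], [-45/4, 45/4, 241/16]]; det M2 = -3321/16
det M1 - det M2 = -27; K = -27 / (385/16)^2 = -6912/148225


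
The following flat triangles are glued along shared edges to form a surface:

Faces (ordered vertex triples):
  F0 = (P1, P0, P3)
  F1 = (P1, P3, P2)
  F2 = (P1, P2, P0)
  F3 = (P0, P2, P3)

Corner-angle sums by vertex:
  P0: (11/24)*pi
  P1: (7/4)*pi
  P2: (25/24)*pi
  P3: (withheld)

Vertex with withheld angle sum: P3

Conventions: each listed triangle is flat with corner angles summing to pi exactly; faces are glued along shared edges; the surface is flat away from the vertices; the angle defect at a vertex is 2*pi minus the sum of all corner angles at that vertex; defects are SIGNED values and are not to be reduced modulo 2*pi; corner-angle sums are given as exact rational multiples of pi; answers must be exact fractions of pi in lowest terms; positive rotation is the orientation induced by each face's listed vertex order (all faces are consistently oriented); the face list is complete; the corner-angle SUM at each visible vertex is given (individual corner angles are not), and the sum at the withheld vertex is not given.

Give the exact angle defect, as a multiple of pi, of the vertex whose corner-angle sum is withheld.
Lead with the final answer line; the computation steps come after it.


Answer: defect(P3) = (5/4)*pi

V = 4, E = 6, F = 4; chi = V - E + F = 2
Gauss-Bonnet: total defect = 2*pi*chi = 4*pi; visible defects sum to (11/4)*pi


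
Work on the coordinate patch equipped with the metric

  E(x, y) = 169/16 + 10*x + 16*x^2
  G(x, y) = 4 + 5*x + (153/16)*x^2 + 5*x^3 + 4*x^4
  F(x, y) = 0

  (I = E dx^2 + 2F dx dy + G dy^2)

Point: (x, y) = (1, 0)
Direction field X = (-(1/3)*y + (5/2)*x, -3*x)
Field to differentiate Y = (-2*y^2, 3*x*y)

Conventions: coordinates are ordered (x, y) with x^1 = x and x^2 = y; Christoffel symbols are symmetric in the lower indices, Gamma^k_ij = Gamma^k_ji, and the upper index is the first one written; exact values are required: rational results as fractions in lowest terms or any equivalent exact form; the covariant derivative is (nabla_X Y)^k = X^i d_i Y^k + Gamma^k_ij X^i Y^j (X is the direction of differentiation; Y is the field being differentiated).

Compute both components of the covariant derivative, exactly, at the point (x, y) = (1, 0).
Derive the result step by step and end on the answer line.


E = 585/16, F = 0, G = 441/16 at the point
E_x = 42, E_y = 0, F_x = 0, F_y = 0, G_x = 441/8, G_y = 0
EG - F^2 = 257985/256;  g^inv = (256/257985) * [[441/16, 0], [0, 585/16]]
first-kind symbols [ij,l] = (1/2)(d_i g_jl + d_j g_il - d_l g_ij): [xx,x] = E_x/2 = 21, [xx,y] = F_x - E_y/2 = 0, [xy,x] = E_y/2 = 0, [xy,y] = G_x/2 = 441/16, [yy,x] = F_y - G_x/2 = -441/16, [yy,y] = G_y/2 = 0
Gamma^x_ij = (G*[ij,x] - F*[ij,y])/(EG - F^2), Gamma^y_ij = (E*[ij,y] - F*[ij,x])/(EG - F^2)
Gamma_xxx = 112/195, Gamma_xxy = 0, Gamma_xyy = -49/65, Gamma_yxx = 0, Gamma_yxy = 1, Gamma_yyy = 0
X = (5/2, -3), Y = (0, 0) at the point

Answer: (nabla_X Y)^x = 0, (nabla_X Y)^y = -9


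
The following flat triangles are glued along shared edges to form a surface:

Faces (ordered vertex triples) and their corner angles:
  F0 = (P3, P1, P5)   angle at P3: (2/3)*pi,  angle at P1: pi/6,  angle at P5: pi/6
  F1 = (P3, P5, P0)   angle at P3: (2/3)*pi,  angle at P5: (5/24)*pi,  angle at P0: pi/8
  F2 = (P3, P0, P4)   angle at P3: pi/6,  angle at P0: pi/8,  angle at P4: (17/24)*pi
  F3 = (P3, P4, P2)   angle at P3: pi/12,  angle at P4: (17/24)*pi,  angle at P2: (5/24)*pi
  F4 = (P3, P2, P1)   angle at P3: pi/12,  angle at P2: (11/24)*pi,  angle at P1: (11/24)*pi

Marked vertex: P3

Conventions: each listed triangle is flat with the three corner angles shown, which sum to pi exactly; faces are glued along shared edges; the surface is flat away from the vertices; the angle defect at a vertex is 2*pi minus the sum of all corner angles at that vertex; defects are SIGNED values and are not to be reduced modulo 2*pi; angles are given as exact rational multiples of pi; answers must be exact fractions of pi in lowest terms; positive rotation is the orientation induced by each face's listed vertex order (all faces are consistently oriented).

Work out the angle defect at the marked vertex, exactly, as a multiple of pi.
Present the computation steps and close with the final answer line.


Sum of corner angles at P3: (5/3)*pi
defect = 2*pi - (5/3)*pi

Answer: defect(P3) = pi/3


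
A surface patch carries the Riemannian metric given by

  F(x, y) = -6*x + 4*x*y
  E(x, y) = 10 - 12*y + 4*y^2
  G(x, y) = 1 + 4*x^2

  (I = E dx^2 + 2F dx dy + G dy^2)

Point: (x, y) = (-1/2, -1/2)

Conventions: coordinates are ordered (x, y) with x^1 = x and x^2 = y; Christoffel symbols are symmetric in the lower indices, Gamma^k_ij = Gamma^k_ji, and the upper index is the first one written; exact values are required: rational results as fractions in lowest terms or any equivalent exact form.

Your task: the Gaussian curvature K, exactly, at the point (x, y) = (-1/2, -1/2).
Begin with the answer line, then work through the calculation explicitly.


Answer: K = -1/81

E = 17, F = 4, G = 2, EG - F^2 = 18 at the point
E_x = 0, E_y = -16, F_x = -8, F_y = -2, G_x = -4, G_y = 0
E_yy = 8, F_xy = 4, G_xx = 8
Brioschi: K = (det M1 - det M2) / (EG - F^2)^2 with the standard first/second-derivative matrices M1, M2.
M1 = [[-E_yy/2 + F_xy - G_xx/2, E_x/2, F_x - E_y/2], [F_y - G_x/2, E, F], [G_y/2, F, G]] = [[-4, 0, 0], [0, 17, 4], [0, 4, 2]]; det M1 = -72
M2 = [[0, E_y/2, G_x/2], [E_y/2, E, F], [G_x/2, F, G]] = [[0, -8, -2], [-8, 17, 4], [-2, 4, 2]]; det M2 = -68
det M1 - det M2 = -4; K = -4 / (18)^2 = -1/81


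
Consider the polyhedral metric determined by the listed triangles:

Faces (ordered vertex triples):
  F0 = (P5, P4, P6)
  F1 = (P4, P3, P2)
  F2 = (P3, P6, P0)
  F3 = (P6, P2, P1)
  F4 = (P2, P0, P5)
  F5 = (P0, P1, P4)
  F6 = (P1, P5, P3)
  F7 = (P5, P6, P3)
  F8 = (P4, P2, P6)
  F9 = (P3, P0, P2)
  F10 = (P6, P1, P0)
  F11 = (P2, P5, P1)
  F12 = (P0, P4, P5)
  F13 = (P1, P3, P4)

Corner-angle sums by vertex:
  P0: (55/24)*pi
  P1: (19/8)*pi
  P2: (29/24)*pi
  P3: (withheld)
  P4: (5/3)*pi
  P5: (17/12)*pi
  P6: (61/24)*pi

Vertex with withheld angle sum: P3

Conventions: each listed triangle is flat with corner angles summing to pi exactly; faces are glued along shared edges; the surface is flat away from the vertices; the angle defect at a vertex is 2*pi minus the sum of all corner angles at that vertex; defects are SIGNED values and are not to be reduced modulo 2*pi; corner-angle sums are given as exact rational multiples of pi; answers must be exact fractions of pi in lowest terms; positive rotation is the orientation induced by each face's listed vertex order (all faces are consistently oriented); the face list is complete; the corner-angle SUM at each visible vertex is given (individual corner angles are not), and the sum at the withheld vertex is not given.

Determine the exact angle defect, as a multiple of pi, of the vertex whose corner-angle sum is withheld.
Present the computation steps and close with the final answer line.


V = 7, E = 21, F = 14; chi = V - E + F = 0
Gauss-Bonnet: total defect = 2*pi*chi = 0; visible defects sum to pi/2

Answer: defect(P3) = -pi/2
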